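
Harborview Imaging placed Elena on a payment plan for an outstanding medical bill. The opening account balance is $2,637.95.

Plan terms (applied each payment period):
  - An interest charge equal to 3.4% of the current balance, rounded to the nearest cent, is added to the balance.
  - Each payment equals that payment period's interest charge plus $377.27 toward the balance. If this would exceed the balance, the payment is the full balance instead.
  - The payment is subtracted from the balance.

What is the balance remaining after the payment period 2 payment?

Payment period 1: $2,637.95 +$89.69 interest = $2,727.64; pay $466.96 → $2,260.68
Payment period 2: $2,260.68 +$76.86 interest = $2,337.54; pay $454.13 → $1,883.41

$1,883.41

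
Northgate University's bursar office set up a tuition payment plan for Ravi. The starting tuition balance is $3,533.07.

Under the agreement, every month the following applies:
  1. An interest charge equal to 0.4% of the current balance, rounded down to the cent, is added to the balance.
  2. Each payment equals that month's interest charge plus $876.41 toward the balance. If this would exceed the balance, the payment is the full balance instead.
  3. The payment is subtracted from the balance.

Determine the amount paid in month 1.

# | Opening | Interest | Payment | End bal
1 | $3,533.07 | $14.13 | $890.54 | $2,656.66

$890.54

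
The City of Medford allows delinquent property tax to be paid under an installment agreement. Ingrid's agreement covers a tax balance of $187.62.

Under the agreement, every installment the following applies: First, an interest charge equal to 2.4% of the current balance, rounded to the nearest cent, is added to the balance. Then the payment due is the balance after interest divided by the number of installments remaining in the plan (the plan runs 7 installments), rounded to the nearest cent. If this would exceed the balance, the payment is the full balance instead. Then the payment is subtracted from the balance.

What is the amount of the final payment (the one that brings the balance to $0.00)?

$31.64

Installment 1: $187.62 +$4.50 interest = $192.12; pay $27.45 → $164.67
Installment 2: $164.67 +$3.95 interest = $168.62; pay $28.10 → $140.52
Installment 3: $140.52 +$3.37 interest = $143.89; pay $28.78 → $115.11
Installment 4: $115.11 +$2.76 interest = $117.87; pay $29.47 → $88.40
Installment 5: $88.40 +$2.12 interest = $90.52; pay $30.17 → $60.35
Installment 6: $60.35 +$1.45 interest = $61.80; pay $30.90 → $30.90
Installment 7: $30.90 +$0.74 interest = $31.64; pay $31.64 → $0.00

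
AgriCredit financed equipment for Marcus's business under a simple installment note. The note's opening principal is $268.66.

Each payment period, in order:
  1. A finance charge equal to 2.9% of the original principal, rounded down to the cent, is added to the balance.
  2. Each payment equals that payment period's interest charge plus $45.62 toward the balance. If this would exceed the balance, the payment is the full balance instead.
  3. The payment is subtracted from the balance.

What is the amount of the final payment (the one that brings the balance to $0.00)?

$48.35

Payment period 1: $268.66 +$7.79 interest = $276.45; pay $53.41 → $223.04
Payment period 2: $223.04 +$7.79 interest = $230.83; pay $53.41 → $177.42
Payment period 3: $177.42 +$7.79 interest = $185.21; pay $53.41 → $131.80
Payment period 4: $131.80 +$7.79 interest = $139.59; pay $53.41 → $86.18
Payment period 5: $86.18 +$7.79 interest = $93.97; pay $53.41 → $40.56
Payment period 6: $40.56 +$7.79 interest = $48.35; pay $48.35 → $0.00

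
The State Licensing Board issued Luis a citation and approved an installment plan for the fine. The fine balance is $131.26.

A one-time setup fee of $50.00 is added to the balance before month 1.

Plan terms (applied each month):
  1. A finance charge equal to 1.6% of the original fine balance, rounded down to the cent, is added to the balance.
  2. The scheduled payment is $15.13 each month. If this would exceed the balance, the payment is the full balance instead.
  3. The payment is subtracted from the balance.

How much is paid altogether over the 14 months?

$210.66

Month 1: $181.26 +$2.10 interest = $183.36; pay $15.13 → $168.23
Month 2: $168.23 +$2.10 interest = $170.33; pay $15.13 → $155.20
Month 3: $155.20 +$2.10 interest = $157.30; pay $15.13 → $142.17
Month 4: $142.17 +$2.10 interest = $144.27; pay $15.13 → $129.14
Month 5: $129.14 +$2.10 interest = $131.24; pay $15.13 → $116.11
Month 6: $116.11 +$2.10 interest = $118.21; pay $15.13 → $103.08
Month 7: $103.08 +$2.10 interest = $105.18; pay $15.13 → $90.05
Month 8: $90.05 +$2.10 interest = $92.15; pay $15.13 → $77.02
Month 9: $77.02 +$2.10 interest = $79.12; pay $15.13 → $63.99
Month 10: $63.99 +$2.10 interest = $66.09; pay $15.13 → $50.96
Month 11: $50.96 +$2.10 interest = $53.06; pay $15.13 → $37.93
Month 12: $37.93 +$2.10 interest = $40.03; pay $15.13 → $24.90
Month 13: $24.90 +$2.10 interest = $27.00; pay $15.13 → $11.87
Month 14: $11.87 +$2.10 interest = $13.97; pay $13.97 → $0.00
Total paid: $210.66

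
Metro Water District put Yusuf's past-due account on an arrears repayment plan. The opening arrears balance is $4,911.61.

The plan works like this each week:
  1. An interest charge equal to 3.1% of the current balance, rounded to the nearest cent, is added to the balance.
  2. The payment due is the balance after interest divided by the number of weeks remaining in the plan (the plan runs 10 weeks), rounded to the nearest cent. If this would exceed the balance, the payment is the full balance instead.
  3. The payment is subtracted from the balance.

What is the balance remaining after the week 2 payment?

$4,176.68

# | Opening | Interest | Payment | End bal
1 | $4,911.61 | $152.26 | $506.39 | $4,557.48
2 | $4,557.48 | $141.28 | $522.08 | $4,176.68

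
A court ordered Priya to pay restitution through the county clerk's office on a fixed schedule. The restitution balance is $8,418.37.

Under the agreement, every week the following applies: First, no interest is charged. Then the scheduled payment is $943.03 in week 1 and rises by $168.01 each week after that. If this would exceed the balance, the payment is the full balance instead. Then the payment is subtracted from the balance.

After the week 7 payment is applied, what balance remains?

$0.00

Week 1: $8,418.37 − $943.03 → $7,475.34
Week 2: $7,475.34 − $1,111.04 → $6,364.30
Week 3: $6,364.30 − $1,279.05 → $5,085.25
Week 4: $5,085.25 − $1,447.06 → $3,638.19
Week 5: $3,638.19 − $1,615.07 → $2,023.12
Week 6: $2,023.12 − $1,783.08 → $240.04
Week 7: $240.04 − $240.04 → $0.00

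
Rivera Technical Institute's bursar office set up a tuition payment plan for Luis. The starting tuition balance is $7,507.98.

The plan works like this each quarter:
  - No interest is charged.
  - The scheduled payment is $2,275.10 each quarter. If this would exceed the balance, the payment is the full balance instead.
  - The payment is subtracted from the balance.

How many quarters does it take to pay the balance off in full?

4

# | Opening | Payment | End bal
1 | $7,507.98 | $2,275.10 | $5,232.88
2 | $5,232.88 | $2,275.10 | $2,957.78
3 | $2,957.78 | $2,275.10 | $682.68
4 | $682.68 | $682.68 | $0.00
Balance reaches $0.00 in quarter 4.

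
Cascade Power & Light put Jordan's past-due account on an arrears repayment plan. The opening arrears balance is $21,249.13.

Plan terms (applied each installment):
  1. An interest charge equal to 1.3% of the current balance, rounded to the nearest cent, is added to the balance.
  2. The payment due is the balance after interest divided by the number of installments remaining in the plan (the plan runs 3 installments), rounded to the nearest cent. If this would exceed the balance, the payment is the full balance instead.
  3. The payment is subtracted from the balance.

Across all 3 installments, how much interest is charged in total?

$557.28

Installment 1: $21,249.13 +$276.24 interest = $21,525.37; pay $7,175.12 → $14,350.25
Installment 2: $14,350.25 +$186.55 interest = $14,536.80; pay $7,268.40 → $7,268.40
Installment 3: $7,268.40 +$94.49 interest = $7,362.89; pay $7,362.89 → $0.00
Total interest: $276.24 + $186.55 + $94.49 = $557.28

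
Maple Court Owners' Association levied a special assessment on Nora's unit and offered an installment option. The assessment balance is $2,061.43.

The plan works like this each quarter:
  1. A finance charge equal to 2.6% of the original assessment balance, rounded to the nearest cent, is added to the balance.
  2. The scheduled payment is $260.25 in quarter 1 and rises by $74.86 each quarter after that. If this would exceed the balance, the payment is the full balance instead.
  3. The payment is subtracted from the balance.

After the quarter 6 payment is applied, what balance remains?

$0.00

Quarter 1: opening $2,061.43; interest $53.60 → $2,115.03; payment $260.25; balance $1,854.78
Quarter 2: opening $1,854.78; interest $53.60 → $1,908.38; payment $335.11; balance $1,573.27
Quarter 3: opening $1,573.27; interest $53.60 → $1,626.87; payment $409.97; balance $1,216.90
Quarter 4: opening $1,216.90; interest $53.60 → $1,270.50; payment $484.83; balance $785.67
Quarter 5: opening $785.67; interest $53.60 → $839.27; payment $559.69; balance $279.58
Quarter 6: opening $279.58; interest $53.60 → $333.18; payment $333.18; balance $0.00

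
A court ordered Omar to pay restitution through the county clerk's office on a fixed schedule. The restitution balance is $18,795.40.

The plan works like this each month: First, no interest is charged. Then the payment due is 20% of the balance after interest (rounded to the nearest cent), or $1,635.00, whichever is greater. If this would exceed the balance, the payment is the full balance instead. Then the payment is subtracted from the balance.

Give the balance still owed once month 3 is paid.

Month 1: opening $18,795.40; payment $3,759.08; balance $15,036.32
Month 2: opening $15,036.32; payment $3,007.26; balance $12,029.06
Month 3: opening $12,029.06; payment $2,405.81; balance $9,623.25

$9,623.25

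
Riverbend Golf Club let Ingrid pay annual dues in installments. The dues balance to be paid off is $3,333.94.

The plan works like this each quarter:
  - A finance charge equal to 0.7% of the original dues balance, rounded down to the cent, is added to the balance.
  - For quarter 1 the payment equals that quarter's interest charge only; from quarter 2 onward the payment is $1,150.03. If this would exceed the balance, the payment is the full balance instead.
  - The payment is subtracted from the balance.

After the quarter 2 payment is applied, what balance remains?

$2,207.24

Quarter 1: opening $3,333.94; interest $23.33 → $3,357.27; payment $23.33; balance $3,333.94
Quarter 2: opening $3,333.94; interest $23.33 → $3,357.27; payment $1,150.03; balance $2,207.24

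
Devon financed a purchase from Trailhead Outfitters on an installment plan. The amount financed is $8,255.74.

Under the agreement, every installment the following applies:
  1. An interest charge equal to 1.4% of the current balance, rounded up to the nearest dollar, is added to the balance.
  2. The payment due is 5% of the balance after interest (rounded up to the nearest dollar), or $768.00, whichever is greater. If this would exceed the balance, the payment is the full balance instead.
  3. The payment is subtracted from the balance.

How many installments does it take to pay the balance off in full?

Installment 1: opening $8,255.74; interest $116.00 → $8,371.74; payment $768.00; balance $7,603.74
Installment 2: opening $7,603.74; interest $107.00 → $7,710.74; payment $768.00; balance $6,942.74
Installment 3: opening $6,942.74; interest $98.00 → $7,040.74; payment $768.00; balance $6,272.74
Installment 4: opening $6,272.74; interest $88.00 → $6,360.74; payment $768.00; balance $5,592.74
Installment 5: opening $5,592.74; interest $79.00 → $5,671.74; payment $768.00; balance $4,903.74
Installment 6: opening $4,903.74; interest $69.00 → $4,972.74; payment $768.00; balance $4,204.74
Installment 7: opening $4,204.74; interest $59.00 → $4,263.74; payment $768.00; balance $3,495.74
Installment 8: opening $3,495.74; interest $49.00 → $3,544.74; payment $768.00; balance $2,776.74
Installment 9: opening $2,776.74; interest $39.00 → $2,815.74; payment $768.00; balance $2,047.74
Installment 10: opening $2,047.74; interest $29.00 → $2,076.74; payment $768.00; balance $1,308.74
Installment 11: opening $1,308.74; interest $19.00 → $1,327.74; payment $768.00; balance $559.74
Installment 12: opening $559.74; interest $8.00 → $567.74; payment $567.74; balance $0.00
Balance reaches $0.00 in installment 12.

12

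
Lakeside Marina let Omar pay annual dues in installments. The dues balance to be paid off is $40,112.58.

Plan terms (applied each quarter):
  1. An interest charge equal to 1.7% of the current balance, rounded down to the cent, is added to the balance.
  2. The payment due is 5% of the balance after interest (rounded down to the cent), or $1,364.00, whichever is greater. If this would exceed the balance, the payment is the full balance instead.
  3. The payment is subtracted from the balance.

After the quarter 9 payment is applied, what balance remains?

$29,422.63

# | Opening | Interest | Payment | End bal
1 | $40,112.58 | $681.91 | $2,039.72 | $38,754.77
2 | $38,754.77 | $658.83 | $1,970.68 | $37,442.92
3 | $37,442.92 | $636.52 | $1,903.97 | $36,175.47
4 | $36,175.47 | $614.98 | $1,839.52 | $34,950.93
5 | $34,950.93 | $594.16 | $1,777.25 | $33,767.84
6 | $33,767.84 | $574.05 | $1,717.09 | $32,624.80
7 | $32,624.80 | $554.62 | $1,658.97 | $31,520.45
8 | $31,520.45 | $535.84 | $1,602.81 | $30,453.48
9 | $30,453.48 | $517.70 | $1,548.55 | $29,422.63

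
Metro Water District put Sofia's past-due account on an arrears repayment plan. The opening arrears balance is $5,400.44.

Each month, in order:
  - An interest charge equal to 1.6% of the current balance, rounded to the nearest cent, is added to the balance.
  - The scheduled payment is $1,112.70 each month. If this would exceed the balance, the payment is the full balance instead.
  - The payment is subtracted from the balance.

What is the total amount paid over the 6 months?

Month 1: opening $5,400.44; interest $86.41 → $5,486.85; payment $1,112.70; balance $4,374.15
Month 2: opening $4,374.15; interest $69.99 → $4,444.14; payment $1,112.70; balance $3,331.44
Month 3: opening $3,331.44; interest $53.30 → $3,384.74; payment $1,112.70; balance $2,272.04
Month 4: opening $2,272.04; interest $36.35 → $2,308.39; payment $1,112.70; balance $1,195.69
Month 5: opening $1,195.69; interest $19.13 → $1,214.82; payment $1,112.70; balance $102.12
Month 6: opening $102.12; interest $1.63 → $103.75; payment $103.75; balance $0.00
Total paid: $5,667.25

$5,667.25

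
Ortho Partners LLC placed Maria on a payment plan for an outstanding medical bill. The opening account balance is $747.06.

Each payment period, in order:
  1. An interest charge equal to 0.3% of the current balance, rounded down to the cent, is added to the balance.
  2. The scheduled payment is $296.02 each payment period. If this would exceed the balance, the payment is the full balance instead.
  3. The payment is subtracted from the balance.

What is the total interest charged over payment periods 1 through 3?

Payment period 1: $747.06 +$2.24 interest = $749.30; pay $296.02 → $453.28
Payment period 2: $453.28 +$1.35 interest = $454.63; pay $296.02 → $158.61
Payment period 3: $158.61 +$0.47 interest = $159.08; pay $159.08 → $0.00
Total interest: $2.24 + $1.35 + $0.47 = $4.06

$4.06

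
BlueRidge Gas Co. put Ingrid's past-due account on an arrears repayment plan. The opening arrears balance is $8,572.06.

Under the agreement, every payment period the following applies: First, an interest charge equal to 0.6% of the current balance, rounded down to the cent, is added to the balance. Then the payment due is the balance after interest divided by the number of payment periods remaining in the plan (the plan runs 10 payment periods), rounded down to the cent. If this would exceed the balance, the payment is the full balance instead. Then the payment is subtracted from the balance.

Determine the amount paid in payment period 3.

$872.72

Payment period 1: opening $8,572.06; interest $51.43 → $8,623.49; payment $862.34; balance $7,761.15
Payment period 2: opening $7,761.15; interest $46.56 → $7,807.71; payment $867.52; balance $6,940.19
Payment period 3: opening $6,940.19; interest $41.64 → $6,981.83; payment $872.72; balance $6,109.11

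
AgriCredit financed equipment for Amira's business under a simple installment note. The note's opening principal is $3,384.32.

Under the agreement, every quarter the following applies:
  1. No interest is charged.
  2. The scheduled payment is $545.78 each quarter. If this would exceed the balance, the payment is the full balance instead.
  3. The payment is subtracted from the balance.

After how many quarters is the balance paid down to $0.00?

7

Quarter 1: $3,384.32 − $545.78 → $2,838.54
Quarter 2: $2,838.54 − $545.78 → $2,292.76
Quarter 3: $2,292.76 − $545.78 → $1,746.98
Quarter 4: $1,746.98 − $545.78 → $1,201.20
Quarter 5: $1,201.20 − $545.78 → $655.42
Quarter 6: $655.42 − $545.78 → $109.64
Quarter 7: $109.64 − $109.64 → $0.00
Balance reaches $0.00 in quarter 7.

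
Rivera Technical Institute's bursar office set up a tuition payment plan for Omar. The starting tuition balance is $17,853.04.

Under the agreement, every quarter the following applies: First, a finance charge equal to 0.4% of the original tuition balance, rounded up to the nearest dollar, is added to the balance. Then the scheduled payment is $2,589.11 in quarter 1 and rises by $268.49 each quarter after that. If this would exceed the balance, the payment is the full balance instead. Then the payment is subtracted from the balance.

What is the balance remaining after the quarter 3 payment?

$9,496.24

# | Opening | Interest | Payment | End bal
1 | $17,853.04 | $72.00 | $2,589.11 | $15,335.93
2 | $15,335.93 | $72.00 | $2,857.60 | $12,550.33
3 | $12,550.33 | $72.00 | $3,126.09 | $9,496.24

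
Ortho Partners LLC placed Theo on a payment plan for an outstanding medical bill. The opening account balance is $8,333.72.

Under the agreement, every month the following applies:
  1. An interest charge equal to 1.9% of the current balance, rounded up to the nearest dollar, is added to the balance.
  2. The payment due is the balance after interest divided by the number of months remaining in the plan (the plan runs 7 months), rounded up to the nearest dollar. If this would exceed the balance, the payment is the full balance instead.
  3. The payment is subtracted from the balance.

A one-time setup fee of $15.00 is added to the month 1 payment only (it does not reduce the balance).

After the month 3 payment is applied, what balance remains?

$5,038.72

# | Opening | Interest | Payment | Fee | End bal
1 | $8,333.72 | $159.00 | $1,214.00 | $15.00 | $7,278.72
2 | $7,278.72 | $139.00 | $1,237.00 | — | $6,180.72
3 | $6,180.72 | $118.00 | $1,260.00 | — | $5,038.72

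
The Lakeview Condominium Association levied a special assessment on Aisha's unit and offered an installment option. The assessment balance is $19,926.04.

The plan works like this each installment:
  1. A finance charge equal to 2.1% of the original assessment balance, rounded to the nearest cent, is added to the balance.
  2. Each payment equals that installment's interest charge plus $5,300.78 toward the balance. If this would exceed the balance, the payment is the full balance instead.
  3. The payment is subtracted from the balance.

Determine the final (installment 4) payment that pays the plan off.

$4,442.15

Installment 1: $19,926.04 +$418.45 interest = $20,344.49; pay $5,719.23 → $14,625.26
Installment 2: $14,625.26 +$418.45 interest = $15,043.71; pay $5,719.23 → $9,324.48
Installment 3: $9,324.48 +$418.45 interest = $9,742.93; pay $5,719.23 → $4,023.70
Installment 4: $4,023.70 +$418.45 interest = $4,442.15; pay $4,442.15 → $0.00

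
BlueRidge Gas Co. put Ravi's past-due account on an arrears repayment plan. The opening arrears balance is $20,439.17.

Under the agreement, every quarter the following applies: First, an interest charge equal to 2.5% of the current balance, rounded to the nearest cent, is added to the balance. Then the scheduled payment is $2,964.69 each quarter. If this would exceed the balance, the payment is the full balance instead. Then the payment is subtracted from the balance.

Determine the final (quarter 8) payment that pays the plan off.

Quarter 1: $20,439.17 +$510.98 interest = $20,950.15; pay $2,964.69 → $17,985.46
Quarter 2: $17,985.46 +$449.64 interest = $18,435.10; pay $2,964.69 → $15,470.41
Quarter 3: $15,470.41 +$386.76 interest = $15,857.17; pay $2,964.69 → $12,892.48
Quarter 4: $12,892.48 +$322.31 interest = $13,214.79; pay $2,964.69 → $10,250.10
Quarter 5: $10,250.10 +$256.25 interest = $10,506.35; pay $2,964.69 → $7,541.66
Quarter 6: $7,541.66 +$188.54 interest = $7,730.20; pay $2,964.69 → $4,765.51
Quarter 7: $4,765.51 +$119.14 interest = $4,884.65; pay $2,964.69 → $1,919.96
Quarter 8: $1,919.96 +$48.00 interest = $1,967.96; pay $1,967.96 → $0.00

$1,967.96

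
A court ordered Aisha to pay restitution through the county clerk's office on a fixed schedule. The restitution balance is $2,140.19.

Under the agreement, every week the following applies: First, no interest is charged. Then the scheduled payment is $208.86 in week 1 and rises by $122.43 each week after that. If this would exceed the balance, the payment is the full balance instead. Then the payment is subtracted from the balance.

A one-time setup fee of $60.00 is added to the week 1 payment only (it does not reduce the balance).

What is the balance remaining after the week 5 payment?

Week 1: $2,140.19 − $208.86 (+ $60.00 fee) → $1,931.33
Week 2: $1,931.33 − $331.29 → $1,600.04
Week 3: $1,600.04 − $453.72 → $1,146.32
Week 4: $1,146.32 − $576.15 → $570.17
Week 5: $570.17 − $570.17 → $0.00

$0.00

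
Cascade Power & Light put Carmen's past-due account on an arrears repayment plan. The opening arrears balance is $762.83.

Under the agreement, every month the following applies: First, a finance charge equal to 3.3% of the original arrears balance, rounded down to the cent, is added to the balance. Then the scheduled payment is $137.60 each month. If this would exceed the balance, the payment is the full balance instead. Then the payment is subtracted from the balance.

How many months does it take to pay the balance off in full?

Month 1: $762.83 +$25.17 interest = $788.00; pay $137.60 → $650.40
Month 2: $650.40 +$25.17 interest = $675.57; pay $137.60 → $537.97
Month 3: $537.97 +$25.17 interest = $563.14; pay $137.60 → $425.54
Month 4: $425.54 +$25.17 interest = $450.71; pay $137.60 → $313.11
Month 5: $313.11 +$25.17 interest = $338.28; pay $137.60 → $200.68
Month 6: $200.68 +$25.17 interest = $225.85; pay $137.60 → $88.25
Month 7: $88.25 +$25.17 interest = $113.42; pay $113.42 → $0.00
Balance reaches $0.00 in month 7.

7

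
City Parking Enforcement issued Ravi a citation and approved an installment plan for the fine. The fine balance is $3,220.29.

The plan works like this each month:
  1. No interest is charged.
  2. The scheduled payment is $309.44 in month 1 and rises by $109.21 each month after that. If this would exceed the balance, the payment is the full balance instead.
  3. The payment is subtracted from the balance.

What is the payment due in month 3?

Month 1: opening $3,220.29; payment $309.44; balance $2,910.85
Month 2: opening $2,910.85; payment $418.65; balance $2,492.20
Month 3: opening $2,492.20; payment $527.86; balance $1,964.34

$527.86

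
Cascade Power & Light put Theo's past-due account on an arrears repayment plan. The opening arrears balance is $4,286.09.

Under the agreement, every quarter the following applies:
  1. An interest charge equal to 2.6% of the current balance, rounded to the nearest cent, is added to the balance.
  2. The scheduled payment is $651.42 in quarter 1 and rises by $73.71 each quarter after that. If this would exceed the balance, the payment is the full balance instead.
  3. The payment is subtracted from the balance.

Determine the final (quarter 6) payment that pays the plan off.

$703.41

Quarter 1: opening $4,286.09; interest $111.44 → $4,397.53; payment $651.42; balance $3,746.11
Quarter 2: opening $3,746.11; interest $97.40 → $3,843.51; payment $725.13; balance $3,118.38
Quarter 3: opening $3,118.38; interest $81.08 → $3,199.46; payment $798.84; balance $2,400.62
Quarter 4: opening $2,400.62; interest $62.42 → $2,463.04; payment $872.55; balance $1,590.49
Quarter 5: opening $1,590.49; interest $41.35 → $1,631.84; payment $946.26; balance $685.58
Quarter 6: opening $685.58; interest $17.83 → $703.41; payment $703.41; balance $0.00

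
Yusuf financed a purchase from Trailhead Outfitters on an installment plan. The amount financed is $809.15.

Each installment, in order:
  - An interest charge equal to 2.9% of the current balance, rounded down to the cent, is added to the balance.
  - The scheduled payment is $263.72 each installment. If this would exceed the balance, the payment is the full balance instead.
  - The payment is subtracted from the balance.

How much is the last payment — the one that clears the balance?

$69.21

Installment 1: opening $809.15; interest $23.46 → $832.61; payment $263.72; balance $568.89
Installment 2: opening $568.89; interest $16.49 → $585.38; payment $263.72; balance $321.66
Installment 3: opening $321.66; interest $9.32 → $330.98; payment $263.72; balance $67.26
Installment 4: opening $67.26; interest $1.95 → $69.21; payment $69.21; balance $0.00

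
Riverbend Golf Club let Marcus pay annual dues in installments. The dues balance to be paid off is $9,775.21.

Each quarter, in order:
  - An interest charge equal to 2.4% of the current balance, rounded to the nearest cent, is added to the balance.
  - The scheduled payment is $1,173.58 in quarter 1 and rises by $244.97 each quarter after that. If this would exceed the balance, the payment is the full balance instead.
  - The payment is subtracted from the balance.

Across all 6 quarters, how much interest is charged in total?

Quarter 1: opening $9,775.21; interest $234.61 → $10,009.82; payment $1,173.58; balance $8,836.24
Quarter 2: opening $8,836.24; interest $212.07 → $9,048.31; payment $1,418.55; balance $7,629.76
Quarter 3: opening $7,629.76; interest $183.11 → $7,812.87; payment $1,663.52; balance $6,149.35
Quarter 4: opening $6,149.35; interest $147.58 → $6,296.93; payment $1,908.49; balance $4,388.44
Quarter 5: opening $4,388.44; interest $105.32 → $4,493.76; payment $2,153.46; balance $2,340.30
Quarter 6: opening $2,340.30; interest $56.17 → $2,396.47; payment $2,396.47; balance $0.00
Total interest: $234.61 + $212.07 + $183.11 + $147.58 + $105.32 + $56.17 = $938.86

$938.86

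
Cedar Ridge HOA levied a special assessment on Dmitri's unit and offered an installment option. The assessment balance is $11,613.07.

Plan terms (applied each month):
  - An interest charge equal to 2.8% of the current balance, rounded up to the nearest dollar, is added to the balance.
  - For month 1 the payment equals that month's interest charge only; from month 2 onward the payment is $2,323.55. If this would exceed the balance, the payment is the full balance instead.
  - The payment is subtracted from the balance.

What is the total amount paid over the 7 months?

$13,022.07

Month 1: opening $11,613.07; interest $326.00 → $11,939.07; payment $326.00; balance $11,613.07
Month 2: opening $11,613.07; interest $326.00 → $11,939.07; payment $2,323.55; balance $9,615.52
Month 3: opening $9,615.52; interest $270.00 → $9,885.52; payment $2,323.55; balance $7,561.97
Month 4: opening $7,561.97; interest $212.00 → $7,773.97; payment $2,323.55; balance $5,450.42
Month 5: opening $5,450.42; interest $153.00 → $5,603.42; payment $2,323.55; balance $3,279.87
Month 6: opening $3,279.87; interest $92.00 → $3,371.87; payment $2,323.55; balance $1,048.32
Month 7: opening $1,048.32; interest $30.00 → $1,078.32; payment $1,078.32; balance $0.00
Total paid: $13,022.07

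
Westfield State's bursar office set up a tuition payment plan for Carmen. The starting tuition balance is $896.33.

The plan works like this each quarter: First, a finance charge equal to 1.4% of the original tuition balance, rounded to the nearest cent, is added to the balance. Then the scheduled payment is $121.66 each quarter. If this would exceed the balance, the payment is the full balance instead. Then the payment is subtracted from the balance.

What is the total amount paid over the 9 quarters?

$1,009.28

# | Opening | Interest | Payment | End bal
1 | $896.33 | $12.55 | $121.66 | $787.22
2 | $787.22 | $12.55 | $121.66 | $678.11
3 | $678.11 | $12.55 | $121.66 | $569.00
4 | $569.00 | $12.55 | $121.66 | $459.89
5 | $459.89 | $12.55 | $121.66 | $350.78
6 | $350.78 | $12.55 | $121.66 | $241.67
7 | $241.67 | $12.55 | $121.66 | $132.56
8 | $132.56 | $12.55 | $121.66 | $23.45
9 | $23.45 | $12.55 | $36.00 | $0.00
Total paid: $1,009.28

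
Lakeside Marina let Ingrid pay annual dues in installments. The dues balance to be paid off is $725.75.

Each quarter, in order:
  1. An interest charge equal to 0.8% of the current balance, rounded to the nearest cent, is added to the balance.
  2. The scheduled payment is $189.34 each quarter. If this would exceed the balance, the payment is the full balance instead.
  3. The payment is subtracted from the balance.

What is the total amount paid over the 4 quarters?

Quarter 1: opening $725.75; interest $5.81 → $731.56; payment $189.34; balance $542.22
Quarter 2: opening $542.22; interest $4.34 → $546.56; payment $189.34; balance $357.22
Quarter 3: opening $357.22; interest $2.86 → $360.08; payment $189.34; balance $170.74
Quarter 4: opening $170.74; interest $1.37 → $172.11; payment $172.11; balance $0.00
Total paid: $740.13

$740.13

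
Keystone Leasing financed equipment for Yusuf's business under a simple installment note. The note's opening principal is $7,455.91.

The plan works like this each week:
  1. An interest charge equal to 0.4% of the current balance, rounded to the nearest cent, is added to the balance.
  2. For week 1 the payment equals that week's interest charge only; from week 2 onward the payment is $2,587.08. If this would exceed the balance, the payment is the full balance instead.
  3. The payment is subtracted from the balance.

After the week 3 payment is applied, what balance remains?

$2,331.16

# | Opening | Interest | Payment | End bal
1 | $7,455.91 | $29.82 | $29.82 | $7,455.91
2 | $7,455.91 | $29.82 | $2,587.08 | $4,898.65
3 | $4,898.65 | $19.59 | $2,587.08 | $2,331.16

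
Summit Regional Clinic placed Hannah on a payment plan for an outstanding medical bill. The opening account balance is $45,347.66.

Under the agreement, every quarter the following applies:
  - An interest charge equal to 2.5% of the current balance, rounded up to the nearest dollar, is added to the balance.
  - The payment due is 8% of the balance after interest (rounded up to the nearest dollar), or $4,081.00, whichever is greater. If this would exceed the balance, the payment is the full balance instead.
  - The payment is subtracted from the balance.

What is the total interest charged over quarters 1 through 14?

$8,458.00

Quarter 1: opening $45,347.66; interest $1,134.00 → $46,481.66; payment $4,081.00; balance $42,400.66
Quarter 2: opening $42,400.66; interest $1,061.00 → $43,461.66; payment $4,081.00; balance $39,380.66
Quarter 3: opening $39,380.66; interest $985.00 → $40,365.66; payment $4,081.00; balance $36,284.66
Quarter 4: opening $36,284.66; interest $908.00 → $37,192.66; payment $4,081.00; balance $33,111.66
Quarter 5: opening $33,111.66; interest $828.00 → $33,939.66; payment $4,081.00; balance $29,858.66
Quarter 6: opening $29,858.66; interest $747.00 → $30,605.66; payment $4,081.00; balance $26,524.66
Quarter 7: opening $26,524.66; interest $664.00 → $27,188.66; payment $4,081.00; balance $23,107.66
Quarter 8: opening $23,107.66; interest $578.00 → $23,685.66; payment $4,081.00; balance $19,604.66
Quarter 9: opening $19,604.66; interest $491.00 → $20,095.66; payment $4,081.00; balance $16,014.66
Quarter 10: opening $16,014.66; interest $401.00 → $16,415.66; payment $4,081.00; balance $12,334.66
Quarter 11: opening $12,334.66; interest $309.00 → $12,643.66; payment $4,081.00; balance $8,562.66
Quarter 12: opening $8,562.66; interest $215.00 → $8,777.66; payment $4,081.00; balance $4,696.66
Quarter 13: opening $4,696.66; interest $118.00 → $4,814.66; payment $4,081.00; balance $733.66
Quarter 14: opening $733.66; interest $19.00 → $752.66; payment $752.66; balance $0.00
Total interest: $1,134.00 + $1,061.00 + $985.00 + $908.00 + $828.00 + $747.00 + $664.00 + $578.00 + $491.00 + $401.00 + $309.00 + $215.00 + $118.00 + $19.00 = $8,458.00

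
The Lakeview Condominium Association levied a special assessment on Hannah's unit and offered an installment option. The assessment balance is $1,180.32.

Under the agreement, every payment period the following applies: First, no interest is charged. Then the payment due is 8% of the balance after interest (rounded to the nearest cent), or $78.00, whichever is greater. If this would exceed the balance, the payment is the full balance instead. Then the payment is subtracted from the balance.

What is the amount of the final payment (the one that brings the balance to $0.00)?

Payment period 1: opening $1,180.32; payment $94.43; balance $1,085.89
Payment period 2: opening $1,085.89; payment $86.87; balance $999.02
Payment period 3: opening $999.02; payment $79.92; balance $919.10
Payment period 4: opening $919.10; payment $78.00; balance $841.10
Payment period 5: opening $841.10; payment $78.00; balance $763.10
Payment period 6: opening $763.10; payment $78.00; balance $685.10
Payment period 7: opening $685.10; payment $78.00; balance $607.10
Payment period 8: opening $607.10; payment $78.00; balance $529.10
Payment period 9: opening $529.10; payment $78.00; balance $451.10
Payment period 10: opening $451.10; payment $78.00; balance $373.10
Payment period 11: opening $373.10; payment $78.00; balance $295.10
Payment period 12: opening $295.10; payment $78.00; balance $217.10
Payment period 13: opening $217.10; payment $78.00; balance $139.10
Payment period 14: opening $139.10; payment $78.00; balance $61.10
Payment period 15: opening $61.10; payment $61.10; balance $0.00

$61.10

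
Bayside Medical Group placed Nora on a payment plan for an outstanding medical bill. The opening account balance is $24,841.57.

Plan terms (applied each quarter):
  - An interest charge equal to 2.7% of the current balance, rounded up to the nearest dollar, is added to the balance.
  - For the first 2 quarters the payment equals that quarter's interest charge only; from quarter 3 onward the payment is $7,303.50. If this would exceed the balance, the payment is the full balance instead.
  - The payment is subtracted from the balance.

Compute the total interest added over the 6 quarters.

$2,932.00

# | Opening | Interest | Payment | End bal
1 | $24,841.57 | $671.00 | $671.00 | $24,841.57
2 | $24,841.57 | $671.00 | $671.00 | $24,841.57
3 | $24,841.57 | $671.00 | $7,303.50 | $18,209.07
4 | $18,209.07 | $492.00 | $7,303.50 | $11,397.57
5 | $11,397.57 | $308.00 | $7,303.50 | $4,402.07
6 | $4,402.07 | $119.00 | $4,521.07 | $0.00
Total interest: $671.00 + $671.00 + $671.00 + $492.00 + $308.00 + $119.00 = $2,932.00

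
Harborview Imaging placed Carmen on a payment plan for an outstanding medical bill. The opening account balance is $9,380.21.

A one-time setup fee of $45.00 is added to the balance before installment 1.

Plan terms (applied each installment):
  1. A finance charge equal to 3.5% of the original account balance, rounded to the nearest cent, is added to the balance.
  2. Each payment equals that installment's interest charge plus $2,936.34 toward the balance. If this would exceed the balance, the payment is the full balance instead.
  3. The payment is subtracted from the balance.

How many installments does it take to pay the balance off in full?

4

Installment 1: opening $9,425.21; interest $328.31 → $9,753.52; payment $3,264.65; balance $6,488.87
Installment 2: opening $6,488.87; interest $328.31 → $6,817.18; payment $3,264.65; balance $3,552.53
Installment 3: opening $3,552.53; interest $328.31 → $3,880.84; payment $3,264.65; balance $616.19
Installment 4: opening $616.19; interest $328.31 → $944.50; payment $944.50; balance $0.00
Balance reaches $0.00 in installment 4.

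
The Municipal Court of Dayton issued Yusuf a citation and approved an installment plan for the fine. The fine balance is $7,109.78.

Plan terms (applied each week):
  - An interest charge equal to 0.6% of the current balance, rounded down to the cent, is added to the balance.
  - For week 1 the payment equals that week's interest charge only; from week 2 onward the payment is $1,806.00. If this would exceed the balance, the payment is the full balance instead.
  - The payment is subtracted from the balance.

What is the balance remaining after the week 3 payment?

Week 1: opening $7,109.78; interest $42.65 → $7,152.43; payment $42.65; balance $7,109.78
Week 2: opening $7,109.78; interest $42.65 → $7,152.43; payment $1,806.00; balance $5,346.43
Week 3: opening $5,346.43; interest $32.07 → $5,378.50; payment $1,806.00; balance $3,572.50

$3,572.50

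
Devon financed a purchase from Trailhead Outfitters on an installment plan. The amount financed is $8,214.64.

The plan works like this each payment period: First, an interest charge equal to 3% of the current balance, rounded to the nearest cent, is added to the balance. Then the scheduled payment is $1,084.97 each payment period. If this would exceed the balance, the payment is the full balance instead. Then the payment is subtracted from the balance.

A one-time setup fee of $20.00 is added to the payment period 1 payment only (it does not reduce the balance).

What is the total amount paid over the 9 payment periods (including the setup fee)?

$9,480.63

Payment period 1: $8,214.64 +$246.44 interest = $8,461.08; pay $1,084.97 (+ $20.00 fee) → $7,376.11
Payment period 2: $7,376.11 +$221.28 interest = $7,597.39; pay $1,084.97 → $6,512.42
Payment period 3: $6,512.42 +$195.37 interest = $6,707.79; pay $1,084.97 → $5,622.82
Payment period 4: $5,622.82 +$168.68 interest = $5,791.50; pay $1,084.97 → $4,706.53
Payment period 5: $4,706.53 +$141.20 interest = $4,847.73; pay $1,084.97 → $3,762.76
Payment period 6: $3,762.76 +$112.88 interest = $3,875.64; pay $1,084.97 → $2,790.67
Payment period 7: $2,790.67 +$83.72 interest = $2,874.39; pay $1,084.97 → $1,789.42
Payment period 8: $1,789.42 +$53.68 interest = $1,843.10; pay $1,084.97 → $758.13
Payment period 9: $758.13 +$22.74 interest = $780.87; pay $780.87 → $0.00
Total paid: $9,480.63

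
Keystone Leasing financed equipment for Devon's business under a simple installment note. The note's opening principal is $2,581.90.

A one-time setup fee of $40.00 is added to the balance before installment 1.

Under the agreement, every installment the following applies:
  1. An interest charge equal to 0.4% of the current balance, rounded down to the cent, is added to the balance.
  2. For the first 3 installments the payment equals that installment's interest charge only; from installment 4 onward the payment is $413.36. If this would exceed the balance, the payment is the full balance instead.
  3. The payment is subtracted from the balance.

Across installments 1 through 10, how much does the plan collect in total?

Installment 1: $2,621.90 +$10.48 interest = $2,632.38; pay $10.48 → $2,621.90
Installment 2: $2,621.90 +$10.48 interest = $2,632.38; pay $10.48 → $2,621.90
Installment 3: $2,621.90 +$10.48 interest = $2,632.38; pay $10.48 → $2,621.90
Installment 4: $2,621.90 +$10.48 interest = $2,632.38; pay $413.36 → $2,219.02
Installment 5: $2,219.02 +$8.87 interest = $2,227.89; pay $413.36 → $1,814.53
Installment 6: $1,814.53 +$7.25 interest = $1,821.78; pay $413.36 → $1,408.42
Installment 7: $1,408.42 +$5.63 interest = $1,414.05; pay $413.36 → $1,000.69
Installment 8: $1,000.69 +$4.00 interest = $1,004.69; pay $413.36 → $591.33
Installment 9: $591.33 +$2.36 interest = $593.69; pay $413.36 → $180.33
Installment 10: $180.33 +$0.72 interest = $181.05; pay $181.05 → $0.00
Total paid: $2,692.65

$2,692.65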